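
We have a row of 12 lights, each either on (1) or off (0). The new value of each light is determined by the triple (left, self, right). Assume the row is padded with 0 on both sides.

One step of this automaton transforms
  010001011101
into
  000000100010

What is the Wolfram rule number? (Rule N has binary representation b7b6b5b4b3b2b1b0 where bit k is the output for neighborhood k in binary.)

32

position 8: 111 → 0  (bit 7 = 0)
position 9: 110 → 0  (bit 6 = 0)
position 6: 101 → 1  (bit 5 = 1)
position 2: 100 → 0  (bit 4 = 0)
position 7: 011 → 0  (bit 3 = 0)
position 1: 010 → 0  (bit 2 = 0)
position 0: 001 → 0  (bit 1 = 0)
position 3: 000 → 0  (bit 0 = 0)
bits b7..b0 = 00100000 = 32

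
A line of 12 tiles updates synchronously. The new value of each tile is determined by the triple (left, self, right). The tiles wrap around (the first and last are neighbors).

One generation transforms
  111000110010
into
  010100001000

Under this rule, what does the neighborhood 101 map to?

At position 11 the neighborhood is 101; the next row has 0 there.

0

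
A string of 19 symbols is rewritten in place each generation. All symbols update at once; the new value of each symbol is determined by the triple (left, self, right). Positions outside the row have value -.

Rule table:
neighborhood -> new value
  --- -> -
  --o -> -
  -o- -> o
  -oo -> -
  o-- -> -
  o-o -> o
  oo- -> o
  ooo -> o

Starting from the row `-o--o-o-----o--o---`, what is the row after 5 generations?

-o--ooo-----o--o---
-o---oo-----o--o---
-o----o-----o--o---
-o----o-----o--o---  (fixed point — unchanged through generation 5)

-o----o-----o--o---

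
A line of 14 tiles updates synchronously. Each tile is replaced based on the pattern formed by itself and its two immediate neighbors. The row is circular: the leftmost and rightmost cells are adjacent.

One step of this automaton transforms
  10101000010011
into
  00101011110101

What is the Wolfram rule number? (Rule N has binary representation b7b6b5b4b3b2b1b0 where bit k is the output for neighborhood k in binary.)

position 13: 111 → 1  (bit 7 = 1)
position 0: 110 → 0  (bit 6 = 0)
position 1: 101 → 0  (bit 5 = 0)
position 5: 100 → 0  (bit 4 = 0)
position 12: 011 → 0  (bit 3 = 0)
position 2: 010 → 1  (bit 2 = 1)
position 8: 001 → 1  (bit 1 = 1)
position 6: 000 → 1  (bit 0 = 1)
bits b7..b0 = 10000111 = 135

135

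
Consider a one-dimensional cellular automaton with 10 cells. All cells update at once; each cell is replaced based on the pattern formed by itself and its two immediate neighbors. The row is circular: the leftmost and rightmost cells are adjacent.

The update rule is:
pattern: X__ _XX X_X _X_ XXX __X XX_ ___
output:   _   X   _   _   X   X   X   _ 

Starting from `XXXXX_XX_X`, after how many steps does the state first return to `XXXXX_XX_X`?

1

step 1: XXXXX_XX_X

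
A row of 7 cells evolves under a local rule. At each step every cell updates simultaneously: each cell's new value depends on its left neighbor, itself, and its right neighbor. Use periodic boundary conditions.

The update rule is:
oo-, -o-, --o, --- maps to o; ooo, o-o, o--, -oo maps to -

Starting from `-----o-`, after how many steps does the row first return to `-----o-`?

2

oooooo-
-----o-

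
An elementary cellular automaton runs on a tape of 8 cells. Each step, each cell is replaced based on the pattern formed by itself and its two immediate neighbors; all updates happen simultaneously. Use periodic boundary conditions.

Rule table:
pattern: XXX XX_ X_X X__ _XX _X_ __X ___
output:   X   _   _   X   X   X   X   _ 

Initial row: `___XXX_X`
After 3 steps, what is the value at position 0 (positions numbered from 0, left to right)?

X_XXX__X
__XX_XXX
XXX__XX_
position 0 holds X

X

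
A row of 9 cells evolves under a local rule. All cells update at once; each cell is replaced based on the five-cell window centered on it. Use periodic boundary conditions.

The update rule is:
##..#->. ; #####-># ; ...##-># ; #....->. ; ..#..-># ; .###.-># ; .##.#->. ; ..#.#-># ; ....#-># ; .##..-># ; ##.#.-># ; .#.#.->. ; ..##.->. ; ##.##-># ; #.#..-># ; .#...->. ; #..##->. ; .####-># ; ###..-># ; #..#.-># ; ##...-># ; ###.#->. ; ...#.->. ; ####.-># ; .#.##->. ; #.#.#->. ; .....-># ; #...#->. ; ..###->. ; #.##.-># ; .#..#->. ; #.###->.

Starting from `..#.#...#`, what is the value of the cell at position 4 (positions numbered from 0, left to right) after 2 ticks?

.##.#...#
.#.##...#
position 4 holds #

#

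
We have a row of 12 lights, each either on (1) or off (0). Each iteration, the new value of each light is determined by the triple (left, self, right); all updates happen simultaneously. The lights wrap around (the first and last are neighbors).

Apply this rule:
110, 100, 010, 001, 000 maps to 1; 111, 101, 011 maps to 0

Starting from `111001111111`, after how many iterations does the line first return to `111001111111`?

24

001110000000
110011111111
011100000000
100111111111
111000000000
001111111111
110000000001
011111111110
100000000011
111111111100
000000000111
111111111001
000000001110
111111110011
000000011100
111111100111
000000111000
111111001111
000001110000
111110011111
000011100000
111100111111
000111000000
111001111111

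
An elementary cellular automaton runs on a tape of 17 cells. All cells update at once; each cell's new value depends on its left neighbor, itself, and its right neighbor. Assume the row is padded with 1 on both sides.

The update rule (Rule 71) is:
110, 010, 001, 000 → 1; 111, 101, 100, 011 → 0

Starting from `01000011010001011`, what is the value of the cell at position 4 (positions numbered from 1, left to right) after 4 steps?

01011101010111000
01000101010001011
01011101010111000  (repeats step 1; period 2)
step 4: 01000101010001011
position 4 holds 0

0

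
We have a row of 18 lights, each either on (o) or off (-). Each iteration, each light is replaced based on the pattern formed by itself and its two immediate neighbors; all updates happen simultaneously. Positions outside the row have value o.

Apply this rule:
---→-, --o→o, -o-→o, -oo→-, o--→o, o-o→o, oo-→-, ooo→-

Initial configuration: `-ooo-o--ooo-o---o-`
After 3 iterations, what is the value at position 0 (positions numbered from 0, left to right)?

o---oooo---ooo-ooo
-o-o----o-o---o---
ooooo--ooooo-ooo-o
position 0 holds o

o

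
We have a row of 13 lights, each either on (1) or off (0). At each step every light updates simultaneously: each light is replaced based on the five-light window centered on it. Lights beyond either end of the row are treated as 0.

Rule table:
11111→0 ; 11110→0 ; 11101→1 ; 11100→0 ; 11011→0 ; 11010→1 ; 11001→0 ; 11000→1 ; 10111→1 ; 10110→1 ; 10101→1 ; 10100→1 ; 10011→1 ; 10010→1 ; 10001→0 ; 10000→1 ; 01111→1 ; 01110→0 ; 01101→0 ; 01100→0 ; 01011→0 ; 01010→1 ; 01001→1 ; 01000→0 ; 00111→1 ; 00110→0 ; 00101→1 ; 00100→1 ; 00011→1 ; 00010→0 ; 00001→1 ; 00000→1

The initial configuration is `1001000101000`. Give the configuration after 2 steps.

1100101101010

1111000111011
1100101101010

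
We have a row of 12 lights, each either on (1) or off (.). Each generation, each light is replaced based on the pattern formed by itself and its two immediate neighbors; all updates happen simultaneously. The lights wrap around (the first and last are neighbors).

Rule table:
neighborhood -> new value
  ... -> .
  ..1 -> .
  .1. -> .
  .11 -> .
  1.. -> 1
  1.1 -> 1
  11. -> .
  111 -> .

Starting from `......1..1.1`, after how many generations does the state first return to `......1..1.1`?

1......1..1.
.1......1..1
1.1......1..
.1.1......1.
..1.1......1
1..1.1......
.1..1.1.....
..1..1.1....
...1..1.1...
....1..1.1..
.....1..1.1.
......1..1.1

12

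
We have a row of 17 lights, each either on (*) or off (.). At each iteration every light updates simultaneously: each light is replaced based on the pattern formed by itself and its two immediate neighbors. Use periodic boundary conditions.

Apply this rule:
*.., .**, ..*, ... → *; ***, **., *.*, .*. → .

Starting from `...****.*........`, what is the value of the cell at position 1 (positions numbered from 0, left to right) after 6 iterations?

.

****.....********
....******.......
*****.....*******
.....******......
******.....******
......******.....
position 1 holds .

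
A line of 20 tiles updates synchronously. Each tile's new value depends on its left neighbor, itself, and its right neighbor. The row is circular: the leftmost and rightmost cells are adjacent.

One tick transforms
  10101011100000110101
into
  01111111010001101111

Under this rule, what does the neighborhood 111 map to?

At position 7 the neighborhood is 111; the next row has 1 there.

1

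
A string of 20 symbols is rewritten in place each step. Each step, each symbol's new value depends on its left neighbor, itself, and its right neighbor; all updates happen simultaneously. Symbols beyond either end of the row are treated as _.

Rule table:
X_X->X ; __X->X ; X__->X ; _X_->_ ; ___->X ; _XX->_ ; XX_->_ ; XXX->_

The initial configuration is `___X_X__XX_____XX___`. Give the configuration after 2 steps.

___X_X__XX_____XX___

XXX_X_XX__XXXXX__XXX
___X_X__XX_____XX___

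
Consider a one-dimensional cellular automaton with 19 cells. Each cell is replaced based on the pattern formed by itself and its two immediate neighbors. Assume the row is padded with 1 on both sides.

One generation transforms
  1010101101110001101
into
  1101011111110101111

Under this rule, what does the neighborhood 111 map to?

1

At position 10 the neighborhood is 111; the next row has 1 there.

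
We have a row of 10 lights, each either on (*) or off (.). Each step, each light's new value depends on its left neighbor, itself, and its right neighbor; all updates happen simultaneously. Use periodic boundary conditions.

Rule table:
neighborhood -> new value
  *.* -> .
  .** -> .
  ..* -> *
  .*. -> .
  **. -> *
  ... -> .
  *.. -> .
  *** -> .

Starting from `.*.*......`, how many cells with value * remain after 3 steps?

step 1: *.........
step 2: .........*
step 3: ........*.
count of *: 1

1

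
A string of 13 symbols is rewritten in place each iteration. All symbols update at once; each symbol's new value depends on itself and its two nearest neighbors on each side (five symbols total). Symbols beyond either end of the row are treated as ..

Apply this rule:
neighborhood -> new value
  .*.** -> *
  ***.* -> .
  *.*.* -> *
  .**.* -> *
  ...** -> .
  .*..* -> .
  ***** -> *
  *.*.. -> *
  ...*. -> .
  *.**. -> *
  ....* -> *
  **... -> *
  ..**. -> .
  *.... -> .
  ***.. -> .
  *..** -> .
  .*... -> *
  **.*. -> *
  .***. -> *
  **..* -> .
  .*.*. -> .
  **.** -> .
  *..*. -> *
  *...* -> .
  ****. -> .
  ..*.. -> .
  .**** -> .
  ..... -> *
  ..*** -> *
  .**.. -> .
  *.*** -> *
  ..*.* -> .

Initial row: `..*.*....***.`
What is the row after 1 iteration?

*...**.*.**.*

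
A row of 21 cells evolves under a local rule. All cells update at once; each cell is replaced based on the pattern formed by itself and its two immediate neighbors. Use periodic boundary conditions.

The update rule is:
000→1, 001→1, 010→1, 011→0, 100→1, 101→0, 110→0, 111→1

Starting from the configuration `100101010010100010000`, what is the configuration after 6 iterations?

111101011110111111111
111001001100011111111
110111110011101111111
100011101101000111111
011101000001111011111
001001111110110001110

001001111110110001110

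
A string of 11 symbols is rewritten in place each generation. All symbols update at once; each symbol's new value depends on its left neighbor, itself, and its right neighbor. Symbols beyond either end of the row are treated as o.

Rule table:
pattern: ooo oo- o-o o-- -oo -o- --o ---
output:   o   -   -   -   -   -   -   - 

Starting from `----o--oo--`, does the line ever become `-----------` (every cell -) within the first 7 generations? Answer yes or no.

generation 1: -----------
all cells are - at generation 1

yes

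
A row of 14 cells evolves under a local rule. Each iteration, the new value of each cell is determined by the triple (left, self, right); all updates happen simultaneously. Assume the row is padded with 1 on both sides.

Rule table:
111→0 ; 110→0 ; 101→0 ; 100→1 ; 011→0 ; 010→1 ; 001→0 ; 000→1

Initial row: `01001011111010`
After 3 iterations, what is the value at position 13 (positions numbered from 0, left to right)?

0

01101000000010
00001111111010
11100000000010
position 13 holds 0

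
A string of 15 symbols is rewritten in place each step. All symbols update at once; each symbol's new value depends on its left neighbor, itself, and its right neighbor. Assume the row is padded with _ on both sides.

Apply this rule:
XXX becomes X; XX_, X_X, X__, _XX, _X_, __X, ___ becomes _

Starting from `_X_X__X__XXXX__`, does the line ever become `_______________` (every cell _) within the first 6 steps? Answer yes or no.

yes

__________XX___
_______________
all cells are _ at step 2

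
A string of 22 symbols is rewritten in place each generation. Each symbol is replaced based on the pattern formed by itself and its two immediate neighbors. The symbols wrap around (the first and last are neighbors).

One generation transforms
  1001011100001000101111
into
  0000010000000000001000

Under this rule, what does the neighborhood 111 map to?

0

At position 6 the neighborhood is 111; the next row has 0 there.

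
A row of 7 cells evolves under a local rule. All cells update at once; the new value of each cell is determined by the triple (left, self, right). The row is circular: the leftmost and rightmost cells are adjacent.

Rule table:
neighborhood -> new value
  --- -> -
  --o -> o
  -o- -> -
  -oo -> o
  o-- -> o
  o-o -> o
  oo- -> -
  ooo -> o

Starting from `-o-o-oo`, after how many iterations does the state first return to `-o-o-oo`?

o-o-oo-
-o-oo-o
o-oo-o-
-oo-o-o
oo-o-o-
o-o-o-o
-o-o-oo

7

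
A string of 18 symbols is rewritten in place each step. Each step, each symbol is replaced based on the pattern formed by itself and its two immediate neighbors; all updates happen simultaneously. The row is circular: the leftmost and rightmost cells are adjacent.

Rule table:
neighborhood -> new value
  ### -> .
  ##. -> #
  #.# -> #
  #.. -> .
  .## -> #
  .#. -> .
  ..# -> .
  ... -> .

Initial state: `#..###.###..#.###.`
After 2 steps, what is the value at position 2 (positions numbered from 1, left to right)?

.

...#.###.#...##.##
....##.##....#####
position 2 holds .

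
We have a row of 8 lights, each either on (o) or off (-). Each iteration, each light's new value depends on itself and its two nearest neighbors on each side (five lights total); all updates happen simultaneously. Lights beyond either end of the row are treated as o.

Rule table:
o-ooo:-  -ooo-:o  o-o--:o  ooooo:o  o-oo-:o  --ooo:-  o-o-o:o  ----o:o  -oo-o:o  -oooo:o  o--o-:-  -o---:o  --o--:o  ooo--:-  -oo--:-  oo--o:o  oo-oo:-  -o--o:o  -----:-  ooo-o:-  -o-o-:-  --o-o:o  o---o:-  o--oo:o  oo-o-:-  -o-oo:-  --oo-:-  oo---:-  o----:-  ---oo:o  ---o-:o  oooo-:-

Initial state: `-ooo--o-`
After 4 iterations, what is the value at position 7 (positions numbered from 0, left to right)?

--o-o-o-
o-o-o-o-
--o-o-o-  (repeats iteration 1; period 2)
iteration 4: o-o-o-o-
position 7 holds -

-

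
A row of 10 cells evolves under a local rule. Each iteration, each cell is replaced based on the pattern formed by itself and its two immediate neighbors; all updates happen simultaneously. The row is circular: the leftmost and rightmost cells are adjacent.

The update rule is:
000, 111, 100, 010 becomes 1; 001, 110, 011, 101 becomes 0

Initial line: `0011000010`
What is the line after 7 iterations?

1000111011
0110010001
0001011101
1101001001
1001101100
1100000010
0011111010

0011111010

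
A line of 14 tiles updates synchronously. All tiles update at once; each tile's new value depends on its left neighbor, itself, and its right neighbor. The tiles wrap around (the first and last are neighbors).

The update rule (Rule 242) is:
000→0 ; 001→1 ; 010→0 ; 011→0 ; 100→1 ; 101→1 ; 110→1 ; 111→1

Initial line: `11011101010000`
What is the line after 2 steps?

01101110101001
10110111010110

10110111010110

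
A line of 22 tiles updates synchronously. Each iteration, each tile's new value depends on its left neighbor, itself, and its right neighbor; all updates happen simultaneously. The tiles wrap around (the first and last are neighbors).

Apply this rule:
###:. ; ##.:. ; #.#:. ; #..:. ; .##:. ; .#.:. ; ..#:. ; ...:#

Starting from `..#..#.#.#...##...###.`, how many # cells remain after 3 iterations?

3

#..........#....#.....
..########...##...###.
#..........#....#.....
count of #: 3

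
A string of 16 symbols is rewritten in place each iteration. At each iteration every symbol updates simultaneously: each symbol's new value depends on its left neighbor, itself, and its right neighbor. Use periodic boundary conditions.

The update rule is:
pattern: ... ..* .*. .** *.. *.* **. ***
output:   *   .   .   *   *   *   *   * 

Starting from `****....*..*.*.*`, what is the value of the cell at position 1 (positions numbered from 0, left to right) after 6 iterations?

*******..*..*.**
********..*..***
*********..*.***
**********..****
***********.****
****************
position 1 holds *

*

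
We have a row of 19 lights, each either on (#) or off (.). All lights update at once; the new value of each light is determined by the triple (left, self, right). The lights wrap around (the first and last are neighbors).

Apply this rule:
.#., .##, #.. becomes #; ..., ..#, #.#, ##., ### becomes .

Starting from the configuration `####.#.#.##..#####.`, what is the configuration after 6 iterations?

#.##.#.#.#.#.#.#.#.

#....#.#.#.#.#.....
##...#.#.#.#.##....
#.#..#.#.#.#.#.#...
#.##.#.#.#.#.#.##..
#.#..#.#.#.#.#.#.#.
#.##.#.#.#.#.#.#.#.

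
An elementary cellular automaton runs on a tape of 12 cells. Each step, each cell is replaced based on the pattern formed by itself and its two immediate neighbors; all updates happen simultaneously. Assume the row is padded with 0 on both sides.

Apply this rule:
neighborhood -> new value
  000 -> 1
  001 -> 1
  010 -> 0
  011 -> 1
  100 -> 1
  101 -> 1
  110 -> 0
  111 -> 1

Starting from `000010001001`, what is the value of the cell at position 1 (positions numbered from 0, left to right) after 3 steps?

111101110110
111011101101
110111011010
position 1 holds 1

1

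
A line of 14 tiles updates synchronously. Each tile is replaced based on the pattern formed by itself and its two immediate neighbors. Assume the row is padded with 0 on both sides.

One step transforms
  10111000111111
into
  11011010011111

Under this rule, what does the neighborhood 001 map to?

At position 7 the neighborhood is 001; the next row has 0 there.

0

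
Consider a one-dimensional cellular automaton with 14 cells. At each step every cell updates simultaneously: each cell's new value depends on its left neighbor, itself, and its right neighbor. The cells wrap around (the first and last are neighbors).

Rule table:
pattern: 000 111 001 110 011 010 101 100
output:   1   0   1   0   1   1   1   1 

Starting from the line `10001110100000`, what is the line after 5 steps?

11111001111111
00000111000000
11111100111111
00000011100000
11111110011111

11111110011111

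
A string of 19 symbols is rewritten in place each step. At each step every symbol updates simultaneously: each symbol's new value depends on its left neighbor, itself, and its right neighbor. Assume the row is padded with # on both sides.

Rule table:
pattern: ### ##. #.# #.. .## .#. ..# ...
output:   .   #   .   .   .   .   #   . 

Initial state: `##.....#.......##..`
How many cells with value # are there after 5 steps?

.#....#.......#.#.#
.....#.......#.....
....#.......#.....#
...#.......#.....#.
..#.......#.....#..
count of #: 3

3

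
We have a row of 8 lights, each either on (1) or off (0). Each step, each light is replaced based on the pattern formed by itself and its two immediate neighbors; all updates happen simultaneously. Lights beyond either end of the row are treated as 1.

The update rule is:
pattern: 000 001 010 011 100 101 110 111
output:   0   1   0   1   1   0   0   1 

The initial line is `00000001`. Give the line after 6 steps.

step 1: 10000011
step 2: 01000111
step 3: 00101111
step 4: 11001111
step 5: 10111111
step 6: 00111111

00111111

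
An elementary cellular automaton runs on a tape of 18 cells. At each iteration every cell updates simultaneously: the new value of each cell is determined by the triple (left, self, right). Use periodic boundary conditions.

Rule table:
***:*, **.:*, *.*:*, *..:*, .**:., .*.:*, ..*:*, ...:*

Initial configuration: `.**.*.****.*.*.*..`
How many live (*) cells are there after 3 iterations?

iteration 1: *.****.***********
iteration 2: **.****.**********
iteration 3: ***.****.*********
count of *: 16

16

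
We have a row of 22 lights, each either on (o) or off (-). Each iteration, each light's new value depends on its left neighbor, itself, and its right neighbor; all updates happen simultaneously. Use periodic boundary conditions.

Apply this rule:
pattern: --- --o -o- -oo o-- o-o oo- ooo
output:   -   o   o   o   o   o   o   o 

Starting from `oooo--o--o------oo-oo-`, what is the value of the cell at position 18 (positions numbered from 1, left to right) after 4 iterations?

o

ooooooooooo----ooooooo
oooooooooooo--oooooooo
oooooooooooooooooooooo
oooooooooooooooooooooo
position 18 holds o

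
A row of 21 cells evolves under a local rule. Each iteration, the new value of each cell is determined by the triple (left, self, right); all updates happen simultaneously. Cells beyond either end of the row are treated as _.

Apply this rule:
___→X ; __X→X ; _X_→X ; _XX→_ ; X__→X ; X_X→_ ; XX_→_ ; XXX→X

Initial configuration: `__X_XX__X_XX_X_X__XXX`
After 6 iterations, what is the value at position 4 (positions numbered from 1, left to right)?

XXX___XXX____X_XXX_X_
_X_XXX_X_XXXXX__X__XX
XX__X__X__XXX_XXXXX__
__XXXXXXXX_X___XXX_XX
XX_XXXXXX__XXXX_X____
____XXXX_XX_XX__XXXXX
position 4 holds _

_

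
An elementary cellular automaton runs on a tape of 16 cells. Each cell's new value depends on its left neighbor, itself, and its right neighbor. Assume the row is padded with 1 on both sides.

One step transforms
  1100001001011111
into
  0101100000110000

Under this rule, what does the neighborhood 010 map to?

0

At position 6 the neighborhood is 010; the next row has 0 there.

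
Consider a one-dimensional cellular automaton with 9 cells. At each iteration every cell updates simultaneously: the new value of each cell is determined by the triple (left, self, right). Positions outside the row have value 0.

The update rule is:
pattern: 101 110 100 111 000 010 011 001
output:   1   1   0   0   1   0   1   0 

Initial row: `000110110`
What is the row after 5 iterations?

111000011

110111110
111100010
100101000
000010011
111000011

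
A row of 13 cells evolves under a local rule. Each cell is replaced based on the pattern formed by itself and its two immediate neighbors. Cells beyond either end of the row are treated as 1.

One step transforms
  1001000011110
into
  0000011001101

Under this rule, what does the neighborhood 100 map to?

At position 1 the neighborhood is 100; the next row has 0 there.

0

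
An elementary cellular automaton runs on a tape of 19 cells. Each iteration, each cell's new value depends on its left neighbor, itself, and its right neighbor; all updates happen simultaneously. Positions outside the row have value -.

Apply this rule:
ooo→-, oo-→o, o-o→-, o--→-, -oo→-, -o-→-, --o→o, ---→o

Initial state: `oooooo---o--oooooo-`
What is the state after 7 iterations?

--o-oo----o-oooooo-

-----o-oo--o-----o-
ooooo---o-o--oooo--
----o-oo----o---o-o
oooo---o-ooo--oo---
---o-oo----o-o-o-oo
ooo---o-ooo-------o
--o-oo----o-oooooo-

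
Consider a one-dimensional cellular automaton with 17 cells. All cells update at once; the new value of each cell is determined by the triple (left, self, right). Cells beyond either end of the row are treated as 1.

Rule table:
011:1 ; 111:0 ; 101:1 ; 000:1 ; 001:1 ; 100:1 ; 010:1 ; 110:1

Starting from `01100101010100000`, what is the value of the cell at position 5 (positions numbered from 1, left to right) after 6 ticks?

11111111111111111
00000000000000000
11111111111111111  (repeats tick 1; period 2)
tick 6: 00000000000000000
position 5 holds 0

0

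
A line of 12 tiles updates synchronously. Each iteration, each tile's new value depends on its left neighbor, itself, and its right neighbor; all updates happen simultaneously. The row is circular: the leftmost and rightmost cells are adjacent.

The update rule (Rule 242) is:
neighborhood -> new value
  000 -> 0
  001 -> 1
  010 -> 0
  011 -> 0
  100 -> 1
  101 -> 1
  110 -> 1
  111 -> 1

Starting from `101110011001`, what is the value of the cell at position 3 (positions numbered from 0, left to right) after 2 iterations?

110111101110
011011110111
position 3 holds 0

0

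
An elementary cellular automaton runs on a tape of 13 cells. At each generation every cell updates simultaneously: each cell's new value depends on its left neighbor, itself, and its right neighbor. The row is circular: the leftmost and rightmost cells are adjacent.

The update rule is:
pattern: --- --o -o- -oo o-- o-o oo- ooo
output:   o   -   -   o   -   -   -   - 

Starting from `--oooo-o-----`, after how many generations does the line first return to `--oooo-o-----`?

o-o------oooo
----oooo-o---
ooo-o------oo
------oooo-o-
ooooo-o------
o-------oooo-
--ooooo-o----
o-o-------ooo
----ooooo-o--
ooo-o-------o
------ooooo-o
-oooo-o------
-o------ooooo
---oooo-o----
oo-o------ooo
-----oooo-o--
oooo-o------o
-------oooo-o
-ooooo-o-----
-o-------oooo
---ooooo-o---
oo-o-------oo
-----ooooo-o-
oooo-o-------
o------ooooo-
--oooo-o-----

26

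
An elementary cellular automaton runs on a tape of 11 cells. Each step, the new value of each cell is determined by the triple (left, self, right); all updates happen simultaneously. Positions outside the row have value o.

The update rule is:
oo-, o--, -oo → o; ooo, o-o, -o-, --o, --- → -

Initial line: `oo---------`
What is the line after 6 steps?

step 1: -oo--------
step 2: -ooo-------
step 3: -o-oo------
step 4: ---ooo-----
step 5: o--o-oo----
step 6: oo---ooo---

oo---ooo---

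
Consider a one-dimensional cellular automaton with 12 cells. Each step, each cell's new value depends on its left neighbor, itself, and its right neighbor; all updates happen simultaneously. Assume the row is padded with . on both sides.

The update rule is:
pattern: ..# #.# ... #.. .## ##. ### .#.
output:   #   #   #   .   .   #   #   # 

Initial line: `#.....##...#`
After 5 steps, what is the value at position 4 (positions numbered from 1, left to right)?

step 1: #.####.#.###
step 2: ##.######.##
step 3: .##.######.#
step 4: #.##.#######
step 5: ##.##.######
position 4 holds #

#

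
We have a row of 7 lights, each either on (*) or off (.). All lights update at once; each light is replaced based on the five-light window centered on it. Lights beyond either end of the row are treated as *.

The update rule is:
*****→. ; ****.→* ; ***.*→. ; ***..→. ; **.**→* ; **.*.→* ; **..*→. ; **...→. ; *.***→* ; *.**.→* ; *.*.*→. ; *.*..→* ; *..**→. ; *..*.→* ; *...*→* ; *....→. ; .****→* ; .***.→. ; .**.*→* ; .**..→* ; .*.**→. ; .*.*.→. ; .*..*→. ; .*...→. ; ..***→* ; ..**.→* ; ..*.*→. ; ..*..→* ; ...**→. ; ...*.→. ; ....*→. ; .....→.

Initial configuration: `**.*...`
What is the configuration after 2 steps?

.****..

*.**.*.
.****..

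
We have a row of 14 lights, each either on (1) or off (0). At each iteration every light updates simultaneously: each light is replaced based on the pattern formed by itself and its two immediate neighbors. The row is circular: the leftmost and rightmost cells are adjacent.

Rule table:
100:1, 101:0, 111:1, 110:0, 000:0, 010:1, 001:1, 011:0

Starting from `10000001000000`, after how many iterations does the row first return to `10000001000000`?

7

iteration 1: 11000011100001
iteration 2: 10100101010010
iteration 3: 10111101011110
iteration 4: 10011001001100
iteration 5: 11100111110011
iteration 6: 11011011101101
iteration 7: 10000001000000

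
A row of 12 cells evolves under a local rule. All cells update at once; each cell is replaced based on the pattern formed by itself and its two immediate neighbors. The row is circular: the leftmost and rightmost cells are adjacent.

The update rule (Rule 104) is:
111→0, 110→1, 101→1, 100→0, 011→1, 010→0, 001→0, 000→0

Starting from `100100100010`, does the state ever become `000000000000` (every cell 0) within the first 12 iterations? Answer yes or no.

yes

000000000001
000000000000
all cells are 0 at iteration 2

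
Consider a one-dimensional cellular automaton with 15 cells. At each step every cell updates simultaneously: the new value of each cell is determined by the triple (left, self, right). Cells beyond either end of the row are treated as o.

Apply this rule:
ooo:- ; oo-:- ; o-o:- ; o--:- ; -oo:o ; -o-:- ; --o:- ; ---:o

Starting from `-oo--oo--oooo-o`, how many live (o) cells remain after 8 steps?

6

step 1: -o---o---o----o
step 2: ---o---o---oo-o
step 3: -o---o---o-o--o
step 4: ---o---o------o
step 5: -o---o---oooo-o
step 6: ---o---o-o----o
step 7: -o---o-----oo-o
step 8: ---o---ooo-o--o
count of o: 6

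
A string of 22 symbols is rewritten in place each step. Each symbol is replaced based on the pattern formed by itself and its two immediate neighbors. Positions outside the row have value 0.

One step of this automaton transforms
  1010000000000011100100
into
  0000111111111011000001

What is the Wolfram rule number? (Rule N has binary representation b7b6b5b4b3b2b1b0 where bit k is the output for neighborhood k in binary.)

137

position 15: 111 → 1  (bit 7 = 1)
position 16: 110 → 0  (bit 6 = 0)
position 1: 101 → 0  (bit 5 = 0)
position 3: 100 → 0  (bit 4 = 0)
position 14: 011 → 1  (bit 3 = 1)
position 0: 010 → 0  (bit 2 = 0)
position 13: 001 → 0  (bit 1 = 0)
position 4: 000 → 1  (bit 0 = 1)
bits b7..b0 = 10001001 = 137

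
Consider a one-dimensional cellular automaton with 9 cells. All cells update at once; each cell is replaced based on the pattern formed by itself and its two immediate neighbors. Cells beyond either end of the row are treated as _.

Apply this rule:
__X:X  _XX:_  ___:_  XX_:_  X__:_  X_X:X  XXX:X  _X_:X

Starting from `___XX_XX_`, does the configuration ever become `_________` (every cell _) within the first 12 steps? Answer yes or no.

__X__X___
_XX_XX___
X__X_____
X_XX_____
XX_______
_________
all cells are _ at step 6

yes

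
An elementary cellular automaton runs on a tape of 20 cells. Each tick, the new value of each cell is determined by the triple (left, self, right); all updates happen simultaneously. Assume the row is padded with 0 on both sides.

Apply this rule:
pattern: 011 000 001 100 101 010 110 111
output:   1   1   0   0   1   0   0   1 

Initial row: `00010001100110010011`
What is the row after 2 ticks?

10010010010001111000

11000101000100000010
10010010010001111000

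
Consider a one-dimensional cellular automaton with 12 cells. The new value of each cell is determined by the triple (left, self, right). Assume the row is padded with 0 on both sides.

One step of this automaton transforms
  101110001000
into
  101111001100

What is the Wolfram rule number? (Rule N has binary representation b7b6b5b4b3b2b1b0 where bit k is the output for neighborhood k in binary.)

220

position 3: 111 → 1  (bit 7 = 1)
position 4: 110 → 1  (bit 6 = 1)
position 1: 101 → 0  (bit 5 = 0)
position 5: 100 → 1  (bit 4 = 1)
position 2: 011 → 1  (bit 3 = 1)
position 0: 010 → 1  (bit 2 = 1)
position 7: 001 → 0  (bit 1 = 0)
position 6: 000 → 0  (bit 0 = 0)
bits b7..b0 = 11011100 = 220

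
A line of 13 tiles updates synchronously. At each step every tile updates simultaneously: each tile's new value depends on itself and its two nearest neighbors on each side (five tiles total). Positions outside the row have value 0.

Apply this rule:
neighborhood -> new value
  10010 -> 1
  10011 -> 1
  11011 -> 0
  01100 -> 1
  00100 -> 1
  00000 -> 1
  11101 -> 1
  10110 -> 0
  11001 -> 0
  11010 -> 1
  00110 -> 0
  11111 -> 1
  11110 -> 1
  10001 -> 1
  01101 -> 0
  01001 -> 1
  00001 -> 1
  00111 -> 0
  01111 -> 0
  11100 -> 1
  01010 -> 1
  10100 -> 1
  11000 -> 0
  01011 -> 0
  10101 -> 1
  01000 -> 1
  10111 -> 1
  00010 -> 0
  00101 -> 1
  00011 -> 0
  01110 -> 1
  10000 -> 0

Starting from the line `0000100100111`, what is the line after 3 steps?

0001101011011

1110111111011
0110101111001
0001101011011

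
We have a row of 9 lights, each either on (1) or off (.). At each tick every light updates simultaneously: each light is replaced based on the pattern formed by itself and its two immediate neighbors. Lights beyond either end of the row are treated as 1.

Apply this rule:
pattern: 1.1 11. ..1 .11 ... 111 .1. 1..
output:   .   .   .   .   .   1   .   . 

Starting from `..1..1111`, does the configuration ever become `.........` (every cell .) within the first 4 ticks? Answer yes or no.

tick 1: ......111
tick 2: .......11
tick 3: ........1
tick 4: .........
all cells are . at tick 4

yes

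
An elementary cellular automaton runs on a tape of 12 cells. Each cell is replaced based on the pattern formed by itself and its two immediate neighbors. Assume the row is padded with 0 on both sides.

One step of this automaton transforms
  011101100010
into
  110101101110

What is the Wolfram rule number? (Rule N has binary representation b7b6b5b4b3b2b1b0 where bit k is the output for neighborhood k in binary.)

79

position 2: 111 → 0  (bit 7 = 0)
position 3: 110 → 1  (bit 6 = 1)
position 4: 101 → 0  (bit 5 = 0)
position 7: 100 → 0  (bit 4 = 0)
position 1: 011 → 1  (bit 3 = 1)
position 10: 010 → 1  (bit 2 = 1)
position 0: 001 → 1  (bit 1 = 1)
position 8: 000 → 1  (bit 0 = 1)
bits b7..b0 = 01001111 = 79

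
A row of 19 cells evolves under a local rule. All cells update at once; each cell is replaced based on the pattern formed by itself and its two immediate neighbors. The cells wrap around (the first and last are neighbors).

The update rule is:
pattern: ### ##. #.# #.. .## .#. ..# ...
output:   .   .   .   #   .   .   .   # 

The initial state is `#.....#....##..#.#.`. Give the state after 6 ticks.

.####..###...#.....
.....#....##..#####
####..###...#......
....#....##..#####.
###..###...#......#
...#....##..#####..

...#....##..#####..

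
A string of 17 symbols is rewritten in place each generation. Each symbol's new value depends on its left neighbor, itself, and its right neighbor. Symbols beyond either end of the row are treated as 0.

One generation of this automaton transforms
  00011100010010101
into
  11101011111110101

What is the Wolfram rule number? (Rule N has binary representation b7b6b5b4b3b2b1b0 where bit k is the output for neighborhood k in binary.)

position 4: 111 → 1  (bit 7 = 1)
position 5: 110 → 0  (bit 6 = 0)
position 13: 101 → 0  (bit 5 = 0)
position 6: 100 → 1  (bit 4 = 1)
position 3: 011 → 0  (bit 3 = 0)
position 9: 010 → 1  (bit 2 = 1)
position 2: 001 → 1  (bit 1 = 1)
position 0: 000 → 1  (bit 0 = 1)
bits b7..b0 = 10010111 = 151

151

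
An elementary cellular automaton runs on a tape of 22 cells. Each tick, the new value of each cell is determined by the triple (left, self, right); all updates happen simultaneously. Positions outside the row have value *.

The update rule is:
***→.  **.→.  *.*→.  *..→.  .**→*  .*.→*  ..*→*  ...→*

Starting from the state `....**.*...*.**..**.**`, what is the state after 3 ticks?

tick 1: .****..*.***.*..**..*.
tick 2: .*....**.*...*.**..**.
tick 3: .*.****..*.***.*..**..

.*.****..*.***.*..**..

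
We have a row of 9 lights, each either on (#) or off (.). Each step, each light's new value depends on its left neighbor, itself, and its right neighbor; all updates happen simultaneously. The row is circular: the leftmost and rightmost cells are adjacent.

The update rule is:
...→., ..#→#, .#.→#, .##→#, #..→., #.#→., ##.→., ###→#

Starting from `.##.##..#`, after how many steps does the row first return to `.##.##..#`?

.#..#..##
.#.##.##.
##.#..#..
#..#.##.#
..##.#..#
.##..#.##
.#..##.#.
##.##..#.
#..#..##.
#.##.##..
#.#..#..#
..#.##.##
.##.#..#.
##..#.##.
#..##.#..
#.##..#.#
..#..##.#
.##.##..#

18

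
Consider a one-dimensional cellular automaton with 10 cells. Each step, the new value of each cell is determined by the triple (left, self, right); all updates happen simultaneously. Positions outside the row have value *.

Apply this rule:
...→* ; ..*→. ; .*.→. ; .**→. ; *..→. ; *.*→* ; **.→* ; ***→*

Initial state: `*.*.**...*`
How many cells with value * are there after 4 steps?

**.*.*.*..
***.*.*...
****.*..*.
*****....*
count of *: 6

6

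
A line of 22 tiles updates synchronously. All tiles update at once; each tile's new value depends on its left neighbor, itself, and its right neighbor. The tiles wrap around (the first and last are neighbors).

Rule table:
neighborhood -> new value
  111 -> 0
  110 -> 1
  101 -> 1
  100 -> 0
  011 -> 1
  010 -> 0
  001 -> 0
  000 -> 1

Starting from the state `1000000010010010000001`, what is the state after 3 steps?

0010100110000011000100

1011111000000000111101
1110001011111110100111
0010100110000011000100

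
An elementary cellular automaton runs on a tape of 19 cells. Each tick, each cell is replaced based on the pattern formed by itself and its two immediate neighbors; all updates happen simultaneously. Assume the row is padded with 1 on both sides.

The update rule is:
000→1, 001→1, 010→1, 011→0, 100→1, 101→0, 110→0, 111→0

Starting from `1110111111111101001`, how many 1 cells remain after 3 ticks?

4

0000000000000001110
1111111111111110000
0000000000000001111
count of 1: 4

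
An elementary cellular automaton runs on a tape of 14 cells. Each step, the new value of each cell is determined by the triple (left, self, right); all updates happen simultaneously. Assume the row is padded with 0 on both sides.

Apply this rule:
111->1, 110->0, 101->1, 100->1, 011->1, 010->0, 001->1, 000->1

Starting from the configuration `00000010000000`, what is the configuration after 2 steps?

11111011111110

11111101111111
11111011111110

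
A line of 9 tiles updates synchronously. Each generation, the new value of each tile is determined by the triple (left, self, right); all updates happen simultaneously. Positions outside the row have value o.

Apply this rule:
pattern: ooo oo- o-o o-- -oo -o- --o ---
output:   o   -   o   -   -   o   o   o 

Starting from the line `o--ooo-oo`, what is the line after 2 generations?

generation 1: --o-o-o-o
generation 2: -ooooooo-

-ooooooo-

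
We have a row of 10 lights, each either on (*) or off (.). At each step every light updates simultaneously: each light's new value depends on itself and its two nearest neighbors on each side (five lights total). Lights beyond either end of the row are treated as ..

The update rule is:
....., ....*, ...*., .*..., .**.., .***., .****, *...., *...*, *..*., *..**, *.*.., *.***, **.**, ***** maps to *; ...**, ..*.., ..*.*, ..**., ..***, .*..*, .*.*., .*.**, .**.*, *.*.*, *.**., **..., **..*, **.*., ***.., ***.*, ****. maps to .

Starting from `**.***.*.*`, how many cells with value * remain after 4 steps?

step 1: ..***....*
step 2: *..*..***.
step 3: ..*..*.*..
step 4: **..*..***
count of *: 6

6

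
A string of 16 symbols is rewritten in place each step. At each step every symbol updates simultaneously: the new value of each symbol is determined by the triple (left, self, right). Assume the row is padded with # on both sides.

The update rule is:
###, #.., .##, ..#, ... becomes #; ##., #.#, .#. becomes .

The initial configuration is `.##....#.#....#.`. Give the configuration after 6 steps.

.#.####...####..
...###.######.##
#####..#####..##
####.######.####
###..#####..####
##.######.######

##.######.######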